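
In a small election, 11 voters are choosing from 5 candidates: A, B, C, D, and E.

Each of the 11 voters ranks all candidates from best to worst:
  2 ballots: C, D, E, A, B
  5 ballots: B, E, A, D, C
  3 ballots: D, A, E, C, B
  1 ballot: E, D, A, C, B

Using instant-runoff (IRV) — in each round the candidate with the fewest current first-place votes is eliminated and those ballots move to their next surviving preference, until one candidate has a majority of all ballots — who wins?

D

Round 1: A 0, B 5, C 2, D 3, E 1. A eliminated.
Round 2: B 5, C 2, D 3, E 1. E eliminated.
Round 3: B 5, C 2, D 4. C eliminated.
Round 4: B 5, D 6. D has a majority (≥6).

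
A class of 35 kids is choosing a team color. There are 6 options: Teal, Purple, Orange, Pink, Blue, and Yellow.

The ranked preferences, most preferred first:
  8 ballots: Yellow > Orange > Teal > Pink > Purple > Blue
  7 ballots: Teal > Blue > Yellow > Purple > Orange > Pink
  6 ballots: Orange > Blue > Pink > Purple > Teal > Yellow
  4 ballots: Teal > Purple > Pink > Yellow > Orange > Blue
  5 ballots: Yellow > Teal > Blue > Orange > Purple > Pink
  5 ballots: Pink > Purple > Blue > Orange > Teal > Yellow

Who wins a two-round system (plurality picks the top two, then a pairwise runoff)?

Teal

Round 1 first-place votes: Teal 11, Purple 0, Orange 6, Pink 5, Blue 0, Yellow 13. Yellow and Teal advance.
Runoff: Yellow is ranked above Teal on 13 ballots, Teal above Yellow on 22.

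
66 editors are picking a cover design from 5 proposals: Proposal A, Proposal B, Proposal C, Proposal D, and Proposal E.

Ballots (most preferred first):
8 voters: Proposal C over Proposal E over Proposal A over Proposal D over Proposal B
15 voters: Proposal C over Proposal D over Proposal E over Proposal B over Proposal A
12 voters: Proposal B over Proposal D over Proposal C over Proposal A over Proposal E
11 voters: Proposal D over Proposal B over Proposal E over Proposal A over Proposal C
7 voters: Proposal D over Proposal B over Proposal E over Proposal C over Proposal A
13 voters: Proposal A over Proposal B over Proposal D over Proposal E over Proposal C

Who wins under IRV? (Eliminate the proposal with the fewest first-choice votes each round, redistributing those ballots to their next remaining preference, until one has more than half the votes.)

Proposal D

Round 1: Proposal A 13, Proposal B 12, Proposal C 23, Proposal D 18, Proposal E 0. Proposal E eliminated.
Round 2: Proposal A 13, Proposal B 12, Proposal C 23, Proposal D 18. Proposal B eliminated.
Round 3: Proposal A 13, Proposal C 23, Proposal D 30. Proposal A eliminated.
Round 4: Proposal C 23, Proposal D 43. Proposal D has a majority (≥34).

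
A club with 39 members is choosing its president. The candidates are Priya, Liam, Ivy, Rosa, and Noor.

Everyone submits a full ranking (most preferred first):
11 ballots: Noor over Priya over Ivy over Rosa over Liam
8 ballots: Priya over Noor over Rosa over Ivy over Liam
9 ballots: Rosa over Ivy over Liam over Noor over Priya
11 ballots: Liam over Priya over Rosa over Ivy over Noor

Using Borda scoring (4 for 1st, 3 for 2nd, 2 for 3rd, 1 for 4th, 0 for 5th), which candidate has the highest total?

Priya: 11×3 + 8×4 + 9×0 + 11×3 = 98
Liam: 11×0 + 8×0 + 9×2 + 11×4 = 62
Ivy: 11×2 + 8×1 + 9×3 + 11×1 = 68
Rosa: 11×1 + 8×2 + 9×4 + 11×2 = 85
Noor: 11×4 + 8×3 + 9×1 + 11×0 = 77

Priya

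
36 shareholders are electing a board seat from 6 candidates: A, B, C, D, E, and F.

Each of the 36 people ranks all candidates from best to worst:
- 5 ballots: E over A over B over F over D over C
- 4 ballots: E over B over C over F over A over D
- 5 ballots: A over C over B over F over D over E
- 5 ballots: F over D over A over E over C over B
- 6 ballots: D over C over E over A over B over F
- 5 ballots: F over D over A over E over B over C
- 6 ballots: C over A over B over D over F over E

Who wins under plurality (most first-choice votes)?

F

First-place votes: A 5, B 0, C 6, D 6, E 9, F 10.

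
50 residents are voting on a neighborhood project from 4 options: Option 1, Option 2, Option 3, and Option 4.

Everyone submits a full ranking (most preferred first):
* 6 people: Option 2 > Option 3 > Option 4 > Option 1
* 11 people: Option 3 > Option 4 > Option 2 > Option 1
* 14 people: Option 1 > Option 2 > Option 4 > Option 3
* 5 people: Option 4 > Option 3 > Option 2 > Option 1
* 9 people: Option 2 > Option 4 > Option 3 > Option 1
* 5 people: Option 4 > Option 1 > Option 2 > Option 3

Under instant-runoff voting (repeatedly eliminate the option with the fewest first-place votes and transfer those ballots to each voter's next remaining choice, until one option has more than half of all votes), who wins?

Option 3

Round 1: Option 1 14, Option 2 15, Option 3 11, Option 4 10. Option 4 eliminated.
Round 2: Option 1 19, Option 2 15, Option 3 16. Option 2 eliminated.
Round 3: Option 1 19, Option 3 31. Option 3 has a majority (≥26).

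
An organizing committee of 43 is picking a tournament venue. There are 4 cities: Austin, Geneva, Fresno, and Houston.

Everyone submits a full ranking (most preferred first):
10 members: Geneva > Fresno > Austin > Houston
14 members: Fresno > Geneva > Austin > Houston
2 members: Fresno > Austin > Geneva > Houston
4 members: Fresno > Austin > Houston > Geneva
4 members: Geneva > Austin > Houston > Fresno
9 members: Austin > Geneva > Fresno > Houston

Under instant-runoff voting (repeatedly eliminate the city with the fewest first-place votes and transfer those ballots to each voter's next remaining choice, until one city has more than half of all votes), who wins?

Geneva

Round 1: Austin 9, Geneva 14, Fresno 20, Houston 0. Houston eliminated.
Round 2: Austin 9, Geneva 14, Fresno 20. Austin eliminated.
Round 3: Geneva 23, Fresno 20. Geneva has a majority (≥22).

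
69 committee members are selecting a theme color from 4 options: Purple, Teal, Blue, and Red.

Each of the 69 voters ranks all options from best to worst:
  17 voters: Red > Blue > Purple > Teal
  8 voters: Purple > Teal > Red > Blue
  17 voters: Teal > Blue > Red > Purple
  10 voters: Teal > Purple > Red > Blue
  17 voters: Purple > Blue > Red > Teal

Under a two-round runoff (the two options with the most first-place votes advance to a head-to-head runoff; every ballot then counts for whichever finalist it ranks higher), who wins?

Round 1 first-place votes: Purple 25, Teal 27, Blue 0, Red 17. Teal and Purple advance.
Runoff: Teal is ranked above Purple on 27 ballots, Purple above Teal on 42.

Purple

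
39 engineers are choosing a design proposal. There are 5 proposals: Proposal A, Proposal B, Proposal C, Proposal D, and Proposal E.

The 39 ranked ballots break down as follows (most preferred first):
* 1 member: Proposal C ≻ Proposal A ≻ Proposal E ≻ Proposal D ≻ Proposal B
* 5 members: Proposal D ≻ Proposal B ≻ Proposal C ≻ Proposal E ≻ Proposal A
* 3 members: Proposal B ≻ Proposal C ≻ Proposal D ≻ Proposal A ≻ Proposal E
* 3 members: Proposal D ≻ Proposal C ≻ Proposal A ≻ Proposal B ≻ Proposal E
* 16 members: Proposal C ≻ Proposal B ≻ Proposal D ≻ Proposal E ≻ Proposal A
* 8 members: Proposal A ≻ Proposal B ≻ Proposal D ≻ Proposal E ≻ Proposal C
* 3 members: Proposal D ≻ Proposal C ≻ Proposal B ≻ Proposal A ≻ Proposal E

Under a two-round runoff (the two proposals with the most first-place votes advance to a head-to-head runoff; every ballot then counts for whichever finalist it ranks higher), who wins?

Round 1 first-place votes: Proposal A 8, Proposal B 3, Proposal C 17, Proposal D 11, Proposal E 0. Proposal C and Proposal D advance.
Runoff: Proposal C is ranked above Proposal D on 20 ballots, Proposal D above Proposal C on 19.

Proposal C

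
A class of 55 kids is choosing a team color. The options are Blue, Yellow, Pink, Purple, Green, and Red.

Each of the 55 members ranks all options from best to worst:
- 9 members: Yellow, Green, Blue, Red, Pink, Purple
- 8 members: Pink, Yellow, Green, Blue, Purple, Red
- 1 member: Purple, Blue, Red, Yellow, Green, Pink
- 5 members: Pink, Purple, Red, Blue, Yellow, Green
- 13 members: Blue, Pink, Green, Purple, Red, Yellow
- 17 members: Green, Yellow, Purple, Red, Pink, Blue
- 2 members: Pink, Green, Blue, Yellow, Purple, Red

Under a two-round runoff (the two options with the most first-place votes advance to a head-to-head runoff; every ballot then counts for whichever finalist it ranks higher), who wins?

Pink

Round 1 first-place votes: Blue 13, Yellow 9, Pink 15, Purple 1, Green 17, Red 0. Green and Pink advance.
Runoff: Green is ranked above Pink on 27 ballots, Pink above Green on 28.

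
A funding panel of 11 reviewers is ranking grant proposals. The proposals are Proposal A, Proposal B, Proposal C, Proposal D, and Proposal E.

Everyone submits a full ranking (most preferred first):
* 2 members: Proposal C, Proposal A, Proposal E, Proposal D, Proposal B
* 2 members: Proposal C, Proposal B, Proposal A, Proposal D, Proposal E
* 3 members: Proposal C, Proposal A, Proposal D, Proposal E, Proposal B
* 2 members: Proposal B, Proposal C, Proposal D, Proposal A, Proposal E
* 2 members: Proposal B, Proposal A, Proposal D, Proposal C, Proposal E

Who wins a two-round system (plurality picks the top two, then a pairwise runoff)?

Round 1 first-place votes: Proposal A 0, Proposal B 4, Proposal C 7, Proposal D 0, Proposal E 0. Proposal C and Proposal B advance.
Runoff: Proposal C is ranked above Proposal B on 7 ballots, Proposal B above Proposal C on 4.

Proposal C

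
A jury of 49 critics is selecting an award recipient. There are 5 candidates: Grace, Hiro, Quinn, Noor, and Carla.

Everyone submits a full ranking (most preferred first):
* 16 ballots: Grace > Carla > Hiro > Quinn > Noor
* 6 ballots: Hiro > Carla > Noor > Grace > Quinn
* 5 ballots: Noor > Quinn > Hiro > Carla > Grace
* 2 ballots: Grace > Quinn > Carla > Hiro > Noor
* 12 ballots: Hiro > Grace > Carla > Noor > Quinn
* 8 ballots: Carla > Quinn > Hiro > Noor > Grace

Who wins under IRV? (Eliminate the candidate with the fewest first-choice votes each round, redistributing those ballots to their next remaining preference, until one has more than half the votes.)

Hiro

Round 1: Grace 18, Hiro 18, Quinn 0, Noor 5, Carla 8. Quinn eliminated.
Round 2: Grace 18, Hiro 18, Noor 5, Carla 8. Noor eliminated.
Round 3: Grace 18, Hiro 23, Carla 8. Carla eliminated.
Round 4: Grace 18, Hiro 31. Hiro has a majority (≥25).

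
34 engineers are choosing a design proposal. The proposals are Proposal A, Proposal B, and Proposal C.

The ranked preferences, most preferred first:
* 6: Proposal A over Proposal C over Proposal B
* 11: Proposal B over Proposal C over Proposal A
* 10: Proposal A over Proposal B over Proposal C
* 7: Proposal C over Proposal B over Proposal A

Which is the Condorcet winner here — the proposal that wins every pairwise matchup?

Proposal B vs Proposal A: 18–16
Proposal B vs Proposal C: 21–13
Proposal B beats every other proposal.

Proposal B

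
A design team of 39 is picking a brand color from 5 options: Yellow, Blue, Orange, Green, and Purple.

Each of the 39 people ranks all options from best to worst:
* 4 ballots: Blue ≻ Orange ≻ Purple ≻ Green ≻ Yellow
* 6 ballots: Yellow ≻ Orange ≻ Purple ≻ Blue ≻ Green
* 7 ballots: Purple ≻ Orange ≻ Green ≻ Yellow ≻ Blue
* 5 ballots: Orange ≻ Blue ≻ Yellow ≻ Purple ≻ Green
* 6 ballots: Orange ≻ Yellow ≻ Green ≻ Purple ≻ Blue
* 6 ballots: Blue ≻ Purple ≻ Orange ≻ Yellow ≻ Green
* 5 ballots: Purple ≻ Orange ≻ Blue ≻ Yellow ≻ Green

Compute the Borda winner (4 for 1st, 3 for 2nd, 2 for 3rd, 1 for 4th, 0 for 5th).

Yellow: 4×0 + 6×4 + 7×1 + 5×2 + 6×3 + 6×1 + 5×1 = 70
Blue: 4×4 + 6×1 + 7×0 + 5×3 + 6×0 + 6×4 + 5×2 = 71
Orange: 4×3 + 6×3 + 7×3 + 5×4 + 6×4 + 6×2 + 5×3 = 122
Green: 4×1 + 6×0 + 7×2 + 5×0 + 6×2 + 6×0 + 5×0 = 30
Purple: 4×2 + 6×2 + 7×4 + 5×1 + 6×1 + 6×3 + 5×4 = 97

Orange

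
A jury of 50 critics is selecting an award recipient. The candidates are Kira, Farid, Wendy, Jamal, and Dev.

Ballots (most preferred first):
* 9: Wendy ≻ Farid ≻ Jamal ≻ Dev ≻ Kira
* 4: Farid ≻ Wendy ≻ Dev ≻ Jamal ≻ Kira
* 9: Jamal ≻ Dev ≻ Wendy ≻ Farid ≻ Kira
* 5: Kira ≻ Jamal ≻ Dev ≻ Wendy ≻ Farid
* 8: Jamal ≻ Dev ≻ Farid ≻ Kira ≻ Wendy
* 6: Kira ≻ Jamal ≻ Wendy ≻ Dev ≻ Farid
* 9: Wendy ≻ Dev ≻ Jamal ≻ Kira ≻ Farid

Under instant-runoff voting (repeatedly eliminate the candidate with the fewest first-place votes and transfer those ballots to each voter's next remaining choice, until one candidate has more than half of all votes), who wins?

Round 1: Kira 11, Farid 4, Wendy 18, Jamal 17, Dev 0. Dev eliminated.
Round 2: Kira 11, Farid 4, Wendy 18, Jamal 17. Farid eliminated.
Round 3: Kira 11, Wendy 22, Jamal 17. Kira eliminated.
Round 4: Wendy 22, Jamal 28. Jamal has a majority (≥26).

Jamal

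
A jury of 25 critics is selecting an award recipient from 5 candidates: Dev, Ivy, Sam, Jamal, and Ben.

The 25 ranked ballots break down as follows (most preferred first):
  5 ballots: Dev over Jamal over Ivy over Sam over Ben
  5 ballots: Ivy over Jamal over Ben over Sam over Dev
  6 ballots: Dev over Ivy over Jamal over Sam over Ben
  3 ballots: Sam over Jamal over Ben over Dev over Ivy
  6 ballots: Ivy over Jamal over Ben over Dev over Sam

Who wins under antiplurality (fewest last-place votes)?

Jamal

Last-place votes: Dev 5, Ivy 3, Sam 6, Jamal 0, Ben 11.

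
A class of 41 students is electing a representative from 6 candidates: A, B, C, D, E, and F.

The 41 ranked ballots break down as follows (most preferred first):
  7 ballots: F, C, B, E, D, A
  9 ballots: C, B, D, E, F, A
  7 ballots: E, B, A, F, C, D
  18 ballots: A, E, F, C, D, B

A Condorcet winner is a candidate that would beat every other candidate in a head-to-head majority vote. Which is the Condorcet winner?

E

E vs A: 23–18
E vs B: 25–16
E vs C: 25–16
E vs D: 32–9
E vs F: 34–7
E beats every other candidate.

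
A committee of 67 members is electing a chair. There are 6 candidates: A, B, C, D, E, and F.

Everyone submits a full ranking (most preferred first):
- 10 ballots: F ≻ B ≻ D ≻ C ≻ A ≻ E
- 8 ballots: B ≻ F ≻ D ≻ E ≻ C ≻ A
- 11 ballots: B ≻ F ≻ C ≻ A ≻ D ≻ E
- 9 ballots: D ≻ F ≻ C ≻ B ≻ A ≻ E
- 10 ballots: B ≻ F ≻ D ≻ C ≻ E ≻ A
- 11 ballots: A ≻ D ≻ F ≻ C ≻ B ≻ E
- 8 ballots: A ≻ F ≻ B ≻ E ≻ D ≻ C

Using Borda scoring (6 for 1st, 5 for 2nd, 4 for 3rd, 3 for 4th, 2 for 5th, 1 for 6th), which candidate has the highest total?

F

A: 10×2 + 8×1 + 11×3 + 9×2 + 10×1 + 11×6 + 8×6 = 203
B: 10×5 + 8×6 + 11×6 + 9×3 + 10×6 + 11×2 + 8×4 = 305
C: 10×3 + 8×2 + 11×4 + 9×4 + 10×3 + 11×3 + 8×1 = 197
D: 10×4 + 8×4 + 11×2 + 9×6 + 10×4 + 11×5 + 8×2 = 259
E: 10×1 + 8×3 + 11×1 + 9×1 + 10×2 + 11×1 + 8×3 = 109
F: 10×6 + 8×5 + 11×5 + 9×5 + 10×5 + 11×4 + 8×5 = 334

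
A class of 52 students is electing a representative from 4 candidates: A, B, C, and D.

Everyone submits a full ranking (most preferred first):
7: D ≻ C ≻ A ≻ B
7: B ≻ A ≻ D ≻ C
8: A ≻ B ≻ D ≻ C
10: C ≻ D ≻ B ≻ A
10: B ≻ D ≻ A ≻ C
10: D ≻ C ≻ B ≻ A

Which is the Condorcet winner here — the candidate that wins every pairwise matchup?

D vs A: 37–15
D vs B: 27–25
D vs C: 42–10
D beats every other candidate.

D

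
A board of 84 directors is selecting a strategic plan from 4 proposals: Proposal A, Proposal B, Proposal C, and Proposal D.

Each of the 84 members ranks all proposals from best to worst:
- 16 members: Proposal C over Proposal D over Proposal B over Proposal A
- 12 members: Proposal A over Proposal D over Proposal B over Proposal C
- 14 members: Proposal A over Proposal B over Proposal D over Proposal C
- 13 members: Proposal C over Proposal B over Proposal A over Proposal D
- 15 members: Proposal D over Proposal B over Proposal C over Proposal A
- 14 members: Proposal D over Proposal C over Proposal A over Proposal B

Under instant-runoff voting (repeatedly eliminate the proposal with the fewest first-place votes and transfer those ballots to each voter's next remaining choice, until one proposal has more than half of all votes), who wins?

Proposal D

Round 1: Proposal A 26, Proposal B 0, Proposal C 29, Proposal D 29. Proposal B eliminated.
Round 2: Proposal A 26, Proposal C 29, Proposal D 29. Proposal A eliminated.
Round 3: Proposal C 29, Proposal D 55. Proposal D has a majority (≥43).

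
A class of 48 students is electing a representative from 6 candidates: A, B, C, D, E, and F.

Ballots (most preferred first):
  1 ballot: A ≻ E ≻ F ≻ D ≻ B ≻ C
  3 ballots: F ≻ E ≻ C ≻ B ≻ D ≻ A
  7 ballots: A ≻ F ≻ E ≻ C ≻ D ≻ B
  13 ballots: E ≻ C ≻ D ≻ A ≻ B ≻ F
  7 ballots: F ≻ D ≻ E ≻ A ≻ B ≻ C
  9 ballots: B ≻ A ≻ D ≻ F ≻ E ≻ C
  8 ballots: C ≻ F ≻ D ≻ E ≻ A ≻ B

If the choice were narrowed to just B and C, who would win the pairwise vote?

C

B is ranked above C on 17 ballots; C above B on 31.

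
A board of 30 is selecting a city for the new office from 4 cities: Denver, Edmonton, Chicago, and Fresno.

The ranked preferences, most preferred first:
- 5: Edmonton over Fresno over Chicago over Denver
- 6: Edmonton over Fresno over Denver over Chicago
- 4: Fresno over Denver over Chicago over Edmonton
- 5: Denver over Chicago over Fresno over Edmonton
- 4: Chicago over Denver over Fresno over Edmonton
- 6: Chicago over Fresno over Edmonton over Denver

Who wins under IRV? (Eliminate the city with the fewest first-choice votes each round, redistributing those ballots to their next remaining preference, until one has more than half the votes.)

Round 1: Denver 5, Edmonton 11, Chicago 10, Fresno 4. Fresno eliminated.
Round 2: Denver 9, Edmonton 11, Chicago 10. Denver eliminated.
Round 3: Edmonton 11, Chicago 19. Chicago has a majority (≥16).

Chicago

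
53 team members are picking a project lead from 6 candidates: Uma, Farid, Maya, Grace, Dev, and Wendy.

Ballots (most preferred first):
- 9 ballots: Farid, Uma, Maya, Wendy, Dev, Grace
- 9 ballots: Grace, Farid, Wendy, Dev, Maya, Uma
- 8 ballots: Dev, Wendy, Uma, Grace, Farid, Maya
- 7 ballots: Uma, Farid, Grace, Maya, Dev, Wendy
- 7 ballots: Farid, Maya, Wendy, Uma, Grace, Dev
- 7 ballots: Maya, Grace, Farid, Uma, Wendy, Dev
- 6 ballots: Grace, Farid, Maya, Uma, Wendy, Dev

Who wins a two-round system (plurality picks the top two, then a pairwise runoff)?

Round 1 first-place votes: Uma 7, Farid 16, Maya 7, Grace 15, Dev 8, Wendy 0. Farid and Grace advance.
Runoff: Farid is ranked above Grace on 23 ballots, Grace above Farid on 30.

Grace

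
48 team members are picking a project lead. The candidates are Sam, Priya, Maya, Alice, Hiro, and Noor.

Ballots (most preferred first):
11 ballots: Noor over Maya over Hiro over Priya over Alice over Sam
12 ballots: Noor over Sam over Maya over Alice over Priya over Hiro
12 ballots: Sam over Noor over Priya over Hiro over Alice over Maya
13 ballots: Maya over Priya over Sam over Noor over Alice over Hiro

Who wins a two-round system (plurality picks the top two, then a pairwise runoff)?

Round 1 first-place votes: Sam 12, Priya 0, Maya 13, Alice 0, Hiro 0, Noor 23. Noor and Maya advance.
Runoff: Noor is ranked above Maya on 35 ballots, Maya above Noor on 13.

Noor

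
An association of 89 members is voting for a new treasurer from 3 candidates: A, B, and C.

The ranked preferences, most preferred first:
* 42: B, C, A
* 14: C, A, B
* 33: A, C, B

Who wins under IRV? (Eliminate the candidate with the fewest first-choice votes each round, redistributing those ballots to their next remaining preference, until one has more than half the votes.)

Round 1: A 33, B 42, C 14. C eliminated.
Round 2: A 47, B 42. A has a majority (≥45).

A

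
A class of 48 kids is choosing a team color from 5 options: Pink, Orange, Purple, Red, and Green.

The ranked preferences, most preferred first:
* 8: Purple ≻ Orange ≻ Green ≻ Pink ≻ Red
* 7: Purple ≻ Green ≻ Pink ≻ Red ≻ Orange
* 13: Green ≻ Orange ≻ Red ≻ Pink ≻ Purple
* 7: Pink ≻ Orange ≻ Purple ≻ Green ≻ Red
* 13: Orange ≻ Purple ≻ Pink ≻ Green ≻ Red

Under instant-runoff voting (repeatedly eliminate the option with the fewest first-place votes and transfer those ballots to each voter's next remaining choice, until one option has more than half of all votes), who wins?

Round 1: Pink 7, Orange 13, Purple 15, Red 0, Green 13. Red eliminated.
Round 2: Pink 7, Orange 13, Purple 15, Green 13. Pink eliminated.
Round 3: Orange 20, Purple 15, Green 13. Green eliminated.
Round 4: Orange 33, Purple 15. Orange has a majority (≥25).

Orange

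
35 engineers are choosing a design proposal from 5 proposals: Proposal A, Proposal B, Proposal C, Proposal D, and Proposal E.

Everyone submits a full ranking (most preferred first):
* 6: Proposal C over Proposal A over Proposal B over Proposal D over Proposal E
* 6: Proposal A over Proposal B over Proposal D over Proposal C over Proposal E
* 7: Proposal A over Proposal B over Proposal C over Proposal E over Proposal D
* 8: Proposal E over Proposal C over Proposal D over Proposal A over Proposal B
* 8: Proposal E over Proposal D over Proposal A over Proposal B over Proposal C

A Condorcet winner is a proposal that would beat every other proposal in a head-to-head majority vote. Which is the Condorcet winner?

Proposal A vs Proposal B: 35–0
Proposal A vs Proposal C: 21–14
Proposal A vs Proposal D: 19–16
Proposal A vs Proposal E: 19–16
Proposal A beats every other proposal.

Proposal A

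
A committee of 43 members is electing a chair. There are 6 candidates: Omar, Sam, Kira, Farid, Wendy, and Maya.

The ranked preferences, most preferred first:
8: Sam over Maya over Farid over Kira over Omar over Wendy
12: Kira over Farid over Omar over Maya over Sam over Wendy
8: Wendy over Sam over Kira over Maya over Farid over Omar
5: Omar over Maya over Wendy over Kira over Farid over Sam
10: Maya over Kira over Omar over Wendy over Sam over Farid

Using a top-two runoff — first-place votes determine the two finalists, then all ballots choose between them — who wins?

Maya

Round 1 first-place votes: Omar 5, Sam 8, Kira 12, Farid 0, Wendy 8, Maya 10. Kira and Maya advance.
Runoff: Kira is ranked above Maya on 20 ballots, Maya above Kira on 23.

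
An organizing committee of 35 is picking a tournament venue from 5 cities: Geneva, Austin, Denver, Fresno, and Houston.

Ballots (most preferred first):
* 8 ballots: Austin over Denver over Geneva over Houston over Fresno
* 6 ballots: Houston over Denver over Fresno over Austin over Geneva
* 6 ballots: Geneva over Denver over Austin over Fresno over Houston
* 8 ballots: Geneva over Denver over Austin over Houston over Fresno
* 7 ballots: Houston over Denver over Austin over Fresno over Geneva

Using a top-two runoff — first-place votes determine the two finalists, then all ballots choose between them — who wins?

Geneva

Round 1 first-place votes: Geneva 14, Austin 8, Denver 0, Fresno 0, Houston 13. Geneva and Houston advance.
Runoff: Geneva is ranked above Houston on 22 ballots, Houston above Geneva on 13.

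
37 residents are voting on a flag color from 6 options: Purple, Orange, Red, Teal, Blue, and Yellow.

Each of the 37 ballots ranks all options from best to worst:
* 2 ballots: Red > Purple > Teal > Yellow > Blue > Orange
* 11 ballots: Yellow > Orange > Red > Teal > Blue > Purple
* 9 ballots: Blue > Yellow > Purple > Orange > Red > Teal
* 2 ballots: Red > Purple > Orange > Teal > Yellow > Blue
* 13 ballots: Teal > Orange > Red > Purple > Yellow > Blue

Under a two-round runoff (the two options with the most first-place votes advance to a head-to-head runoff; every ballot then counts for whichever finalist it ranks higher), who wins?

Yellow

Round 1 first-place votes: Purple 0, Orange 0, Red 4, Teal 13, Blue 9, Yellow 11. Teal and Yellow advance.
Runoff: Teal is ranked above Yellow on 17 ballots, Yellow above Teal on 20.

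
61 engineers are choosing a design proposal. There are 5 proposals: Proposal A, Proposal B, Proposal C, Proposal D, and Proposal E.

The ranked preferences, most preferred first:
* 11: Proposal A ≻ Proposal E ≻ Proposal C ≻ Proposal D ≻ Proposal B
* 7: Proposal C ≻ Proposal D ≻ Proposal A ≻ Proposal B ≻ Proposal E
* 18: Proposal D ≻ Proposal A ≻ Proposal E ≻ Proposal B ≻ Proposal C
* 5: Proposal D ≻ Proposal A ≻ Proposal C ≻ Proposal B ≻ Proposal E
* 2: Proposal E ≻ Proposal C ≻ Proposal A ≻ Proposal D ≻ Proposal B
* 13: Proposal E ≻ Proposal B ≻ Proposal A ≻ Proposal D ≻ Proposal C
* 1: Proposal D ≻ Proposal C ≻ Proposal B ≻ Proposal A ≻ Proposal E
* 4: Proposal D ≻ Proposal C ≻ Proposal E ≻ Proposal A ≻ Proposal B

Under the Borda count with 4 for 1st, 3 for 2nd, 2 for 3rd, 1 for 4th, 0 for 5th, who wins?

Proposal A

Proposal A: 11×4 + 7×2 + 18×3 + 5×3 + 2×2 + 13×2 + 1×1 + 4×1 = 162
Proposal B: 11×0 + 7×1 + 18×1 + 5×1 + 2×0 + 13×3 + 1×2 + 4×0 = 71
Proposal C: 11×2 + 7×4 + 18×0 + 5×2 + 2×3 + 13×0 + 1×3 + 4×3 = 81
Proposal D: 11×1 + 7×3 + 18×4 + 5×4 + 2×1 + 13×1 + 1×4 + 4×4 = 159
Proposal E: 11×3 + 7×0 + 18×2 + 5×0 + 2×4 + 13×4 + 1×0 + 4×2 = 137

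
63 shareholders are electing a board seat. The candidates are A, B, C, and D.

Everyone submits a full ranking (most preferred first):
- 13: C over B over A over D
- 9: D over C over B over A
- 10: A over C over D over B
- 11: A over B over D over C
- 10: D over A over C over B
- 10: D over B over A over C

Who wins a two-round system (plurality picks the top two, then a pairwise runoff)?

A

Round 1 first-place votes: A 21, B 0, C 13, D 29. D and A advance.
Runoff: D is ranked above A on 29 ballots, A above D on 34.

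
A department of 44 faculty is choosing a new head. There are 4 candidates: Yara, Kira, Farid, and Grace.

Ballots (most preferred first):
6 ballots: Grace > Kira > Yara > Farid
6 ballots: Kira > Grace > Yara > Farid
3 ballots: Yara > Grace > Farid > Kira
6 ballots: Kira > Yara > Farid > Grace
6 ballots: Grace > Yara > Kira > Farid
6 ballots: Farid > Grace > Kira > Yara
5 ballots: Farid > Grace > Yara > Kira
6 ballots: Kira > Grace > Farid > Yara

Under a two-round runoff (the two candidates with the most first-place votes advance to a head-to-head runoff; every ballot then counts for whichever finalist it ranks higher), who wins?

Round 1 first-place votes: Yara 3, Kira 18, Farid 11, Grace 12. Kira and Grace advance.
Runoff: Kira is ranked above Grace on 18 ballots, Grace above Kira on 26.

Grace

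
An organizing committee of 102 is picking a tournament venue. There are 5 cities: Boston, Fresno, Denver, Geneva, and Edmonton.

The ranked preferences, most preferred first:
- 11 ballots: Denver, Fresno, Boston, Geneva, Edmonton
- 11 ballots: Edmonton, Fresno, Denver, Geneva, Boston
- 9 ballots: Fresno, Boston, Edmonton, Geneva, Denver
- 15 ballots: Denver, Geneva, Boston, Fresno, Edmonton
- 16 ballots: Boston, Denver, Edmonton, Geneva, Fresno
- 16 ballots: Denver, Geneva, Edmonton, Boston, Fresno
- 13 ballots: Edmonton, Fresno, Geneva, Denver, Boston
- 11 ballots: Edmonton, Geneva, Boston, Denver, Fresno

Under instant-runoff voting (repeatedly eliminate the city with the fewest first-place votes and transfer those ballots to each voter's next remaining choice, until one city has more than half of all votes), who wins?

Round 1: Boston 16, Fresno 9, Denver 42, Geneva 0, Edmonton 35. Geneva eliminated.
Round 2: Boston 16, Fresno 9, Denver 42, Edmonton 35. Fresno eliminated.
Round 3: Boston 25, Denver 42, Edmonton 35. Boston eliminated.
Round 4: Denver 58, Edmonton 44. Denver has a majority (≥52).

Denver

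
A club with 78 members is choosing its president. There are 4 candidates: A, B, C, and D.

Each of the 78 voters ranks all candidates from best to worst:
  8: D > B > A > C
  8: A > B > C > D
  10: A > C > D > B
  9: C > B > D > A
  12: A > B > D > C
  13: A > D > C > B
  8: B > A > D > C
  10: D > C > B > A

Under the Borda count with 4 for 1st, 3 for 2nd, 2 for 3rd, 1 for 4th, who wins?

A

A: 8×2 + 8×4 + 10×4 + 9×1 + 12×4 + 13×4 + 8×3 + 10×1 = 231
B: 8×3 + 8×3 + 10×1 + 9×3 + 12×3 + 13×1 + 8×4 + 10×2 = 186
C: 8×1 + 8×2 + 10×3 + 9×4 + 12×1 + 13×2 + 8×1 + 10×3 = 166
D: 8×4 + 8×1 + 10×2 + 9×2 + 12×2 + 13×3 + 8×2 + 10×4 = 197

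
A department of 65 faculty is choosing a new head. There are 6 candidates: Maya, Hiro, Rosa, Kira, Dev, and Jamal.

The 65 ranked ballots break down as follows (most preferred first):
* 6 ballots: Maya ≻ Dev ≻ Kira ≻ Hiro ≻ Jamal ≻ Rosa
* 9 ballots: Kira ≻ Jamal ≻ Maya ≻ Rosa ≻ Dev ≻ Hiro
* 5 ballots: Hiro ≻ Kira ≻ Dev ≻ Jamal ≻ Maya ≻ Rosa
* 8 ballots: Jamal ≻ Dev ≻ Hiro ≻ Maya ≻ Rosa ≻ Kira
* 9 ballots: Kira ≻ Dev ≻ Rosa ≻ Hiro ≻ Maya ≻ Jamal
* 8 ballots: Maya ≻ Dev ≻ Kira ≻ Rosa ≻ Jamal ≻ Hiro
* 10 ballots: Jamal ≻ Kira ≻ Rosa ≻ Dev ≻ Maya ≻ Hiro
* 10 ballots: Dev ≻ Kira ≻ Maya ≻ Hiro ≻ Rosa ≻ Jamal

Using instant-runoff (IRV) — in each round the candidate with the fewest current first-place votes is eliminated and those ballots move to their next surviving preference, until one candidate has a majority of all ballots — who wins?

Round 1: Maya 14, Hiro 5, Rosa 0, Kira 18, Dev 10, Jamal 18. Rosa eliminated.
Round 2: Maya 14, Hiro 5, Kira 18, Dev 10, Jamal 18. Hiro eliminated.
Round 3: Maya 14, Kira 23, Dev 10, Jamal 18. Dev eliminated.
Round 4: Maya 14, Kira 33, Jamal 18. Kira has a majority (≥33).

Kira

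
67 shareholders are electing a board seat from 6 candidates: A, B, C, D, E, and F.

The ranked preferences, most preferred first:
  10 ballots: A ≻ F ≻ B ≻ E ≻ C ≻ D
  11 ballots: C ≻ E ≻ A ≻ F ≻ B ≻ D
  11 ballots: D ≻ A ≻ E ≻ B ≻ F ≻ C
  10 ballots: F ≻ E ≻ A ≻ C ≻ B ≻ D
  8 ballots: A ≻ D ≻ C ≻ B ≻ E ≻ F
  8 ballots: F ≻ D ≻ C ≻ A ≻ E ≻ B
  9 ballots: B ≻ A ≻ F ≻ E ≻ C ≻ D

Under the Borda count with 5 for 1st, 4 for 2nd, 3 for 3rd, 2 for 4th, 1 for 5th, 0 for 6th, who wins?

A

A: 10×5 + 11×3 + 11×4 + 10×3 + 8×5 + 8×2 + 9×4 = 249
B: 10×3 + 11×1 + 11×2 + 10×1 + 8×2 + 8×0 + 9×5 = 134
C: 10×1 + 11×5 + 11×0 + 10×2 + 8×3 + 8×3 + 9×1 = 142
D: 10×0 + 11×0 + 11×5 + 10×0 + 8×4 + 8×4 + 9×0 = 119
E: 10×2 + 11×4 + 11×3 + 10×4 + 8×1 + 8×1 + 9×2 = 171
F: 10×4 + 11×2 + 11×1 + 10×5 + 8×0 + 8×5 + 9×3 = 190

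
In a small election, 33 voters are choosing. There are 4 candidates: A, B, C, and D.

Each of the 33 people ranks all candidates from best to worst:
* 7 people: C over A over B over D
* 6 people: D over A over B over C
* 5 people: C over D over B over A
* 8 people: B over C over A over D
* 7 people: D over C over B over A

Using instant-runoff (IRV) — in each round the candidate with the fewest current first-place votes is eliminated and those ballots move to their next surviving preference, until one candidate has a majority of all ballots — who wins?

Round 1: A 0, B 8, C 12, D 13. A eliminated.
Round 2: B 8, C 12, D 13. B eliminated.
Round 3: C 20, D 13. C has a majority (≥17).

C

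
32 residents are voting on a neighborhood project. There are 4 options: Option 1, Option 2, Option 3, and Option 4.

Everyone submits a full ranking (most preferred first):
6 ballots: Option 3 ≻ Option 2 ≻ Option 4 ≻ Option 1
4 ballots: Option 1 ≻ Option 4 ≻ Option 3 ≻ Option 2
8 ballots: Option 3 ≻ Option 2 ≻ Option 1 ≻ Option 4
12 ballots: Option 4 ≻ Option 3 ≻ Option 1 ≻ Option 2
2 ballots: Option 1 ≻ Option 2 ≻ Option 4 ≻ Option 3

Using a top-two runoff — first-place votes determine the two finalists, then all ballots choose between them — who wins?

Round 1 first-place votes: Option 1 6, Option 2 0, Option 3 14, Option 4 12. Option 3 and Option 4 advance.
Runoff: Option 3 is ranked above Option 4 on 14 ballots, Option 4 above Option 3 on 18.

Option 4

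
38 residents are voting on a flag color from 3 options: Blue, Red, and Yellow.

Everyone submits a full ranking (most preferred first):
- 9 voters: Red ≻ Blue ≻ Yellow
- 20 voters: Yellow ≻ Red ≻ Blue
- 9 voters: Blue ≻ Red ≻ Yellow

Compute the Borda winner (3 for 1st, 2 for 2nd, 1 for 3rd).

Red

Blue: 9×2 + 20×1 + 9×3 = 65
Red: 9×3 + 20×2 + 9×2 = 85
Yellow: 9×1 + 20×3 + 9×1 = 78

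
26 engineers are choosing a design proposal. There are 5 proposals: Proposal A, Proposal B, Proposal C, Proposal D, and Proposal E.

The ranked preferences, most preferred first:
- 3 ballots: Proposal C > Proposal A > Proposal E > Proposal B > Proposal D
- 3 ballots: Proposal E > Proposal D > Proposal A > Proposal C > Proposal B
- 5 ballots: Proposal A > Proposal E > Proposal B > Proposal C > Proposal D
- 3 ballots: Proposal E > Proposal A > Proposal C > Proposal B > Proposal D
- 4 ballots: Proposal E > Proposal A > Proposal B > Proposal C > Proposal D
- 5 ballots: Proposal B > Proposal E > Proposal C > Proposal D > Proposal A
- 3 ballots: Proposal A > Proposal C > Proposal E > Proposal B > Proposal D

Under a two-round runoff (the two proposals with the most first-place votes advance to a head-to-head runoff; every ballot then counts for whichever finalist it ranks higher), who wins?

Proposal E

Round 1 first-place votes: Proposal A 8, Proposal B 5, Proposal C 3, Proposal D 0, Proposal E 10. Proposal E and Proposal A advance.
Runoff: Proposal E is ranked above Proposal A on 15 ballots, Proposal A above Proposal E on 11.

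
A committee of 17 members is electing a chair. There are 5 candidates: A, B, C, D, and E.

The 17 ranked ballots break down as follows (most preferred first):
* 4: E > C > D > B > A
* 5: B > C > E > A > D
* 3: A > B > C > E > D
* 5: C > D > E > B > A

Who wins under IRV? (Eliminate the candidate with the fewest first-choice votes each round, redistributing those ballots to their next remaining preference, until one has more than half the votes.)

C

Round 1: A 3, B 5, C 5, D 0, E 4. D eliminated.
Round 2: A 3, B 5, C 5, E 4. A eliminated.
Round 3: B 8, C 5, E 4. E eliminated.
Round 4: B 8, C 9. C has a majority (≥9).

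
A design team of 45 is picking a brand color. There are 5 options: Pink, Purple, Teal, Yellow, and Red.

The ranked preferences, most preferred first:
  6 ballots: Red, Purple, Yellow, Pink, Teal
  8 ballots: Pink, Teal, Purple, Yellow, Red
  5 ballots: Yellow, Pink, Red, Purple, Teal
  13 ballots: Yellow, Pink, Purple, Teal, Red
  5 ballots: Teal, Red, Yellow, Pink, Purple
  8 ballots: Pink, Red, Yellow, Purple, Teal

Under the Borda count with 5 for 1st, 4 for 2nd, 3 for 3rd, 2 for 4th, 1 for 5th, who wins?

Pink: 6×2 + 8×5 + 5×4 + 13×4 + 5×2 + 8×5 = 174
Purple: 6×4 + 8×3 + 5×2 + 13×3 + 5×1 + 8×2 = 118
Teal: 6×1 + 8×4 + 5×1 + 13×2 + 5×5 + 8×1 = 102
Yellow: 6×3 + 8×2 + 5×5 + 13×5 + 5×3 + 8×3 = 163
Red: 6×5 + 8×1 + 5×3 + 13×1 + 5×4 + 8×4 = 118

Pink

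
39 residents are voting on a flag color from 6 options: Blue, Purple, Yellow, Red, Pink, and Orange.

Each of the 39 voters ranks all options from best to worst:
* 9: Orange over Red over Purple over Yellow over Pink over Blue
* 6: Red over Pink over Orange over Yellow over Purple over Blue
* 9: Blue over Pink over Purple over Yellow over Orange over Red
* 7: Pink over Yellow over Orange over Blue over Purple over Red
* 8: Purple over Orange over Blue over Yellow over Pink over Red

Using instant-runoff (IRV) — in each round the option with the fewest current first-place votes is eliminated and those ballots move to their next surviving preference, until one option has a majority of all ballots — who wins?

Pink

Round 1: Blue 9, Purple 8, Yellow 0, Red 6, Pink 7, Orange 9. Yellow eliminated.
Round 2: Blue 9, Purple 8, Red 6, Pink 7, Orange 9. Red eliminated.
Round 3: Blue 9, Purple 8, Pink 13, Orange 9. Purple eliminated.
Round 4: Blue 9, Pink 13, Orange 17. Blue eliminated.
Round 5: Pink 22, Orange 17. Pink has a majority (≥20).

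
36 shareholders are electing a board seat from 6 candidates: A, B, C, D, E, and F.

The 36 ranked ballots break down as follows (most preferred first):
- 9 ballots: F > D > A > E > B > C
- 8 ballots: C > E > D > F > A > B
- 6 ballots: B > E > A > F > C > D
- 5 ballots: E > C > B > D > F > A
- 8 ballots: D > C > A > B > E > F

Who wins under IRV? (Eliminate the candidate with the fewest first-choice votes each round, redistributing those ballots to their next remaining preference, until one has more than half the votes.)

C

Round 1: A 0, B 6, C 8, D 8, E 5, F 9. A eliminated.
Round 2: B 6, C 8, D 8, E 5, F 9. E eliminated.
Round 3: B 6, C 13, D 8, F 9. B eliminated.
Round 4: C 13, D 8, F 15. D eliminated.
Round 5: C 21, F 15. C has a majority (≥19).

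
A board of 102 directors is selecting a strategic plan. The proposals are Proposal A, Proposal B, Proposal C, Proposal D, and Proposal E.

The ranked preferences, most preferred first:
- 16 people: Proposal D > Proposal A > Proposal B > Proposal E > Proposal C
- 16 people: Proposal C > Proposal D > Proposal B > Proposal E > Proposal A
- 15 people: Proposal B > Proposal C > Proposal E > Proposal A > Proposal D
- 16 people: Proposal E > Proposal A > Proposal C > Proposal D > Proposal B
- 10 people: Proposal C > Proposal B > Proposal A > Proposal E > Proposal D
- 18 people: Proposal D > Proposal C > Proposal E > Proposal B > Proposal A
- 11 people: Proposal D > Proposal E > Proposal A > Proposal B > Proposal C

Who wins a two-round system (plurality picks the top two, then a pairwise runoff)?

Round 1 first-place votes: Proposal A 0, Proposal B 15, Proposal C 26, Proposal D 45, Proposal E 16. Proposal D and Proposal C advance.
Runoff: Proposal D is ranked above Proposal C on 45 ballots, Proposal C above Proposal D on 57.

Proposal C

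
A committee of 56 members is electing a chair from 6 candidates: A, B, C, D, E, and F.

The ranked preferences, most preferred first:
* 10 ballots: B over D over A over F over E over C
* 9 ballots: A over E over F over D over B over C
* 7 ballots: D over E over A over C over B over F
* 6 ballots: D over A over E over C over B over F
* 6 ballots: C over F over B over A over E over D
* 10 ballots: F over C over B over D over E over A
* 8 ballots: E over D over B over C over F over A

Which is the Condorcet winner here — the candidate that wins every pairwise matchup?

D

D vs A: 41–15
D vs B: 30–26
D vs C: 40–16
D vs E: 33–23
D vs F: 31–25
D beats every other candidate.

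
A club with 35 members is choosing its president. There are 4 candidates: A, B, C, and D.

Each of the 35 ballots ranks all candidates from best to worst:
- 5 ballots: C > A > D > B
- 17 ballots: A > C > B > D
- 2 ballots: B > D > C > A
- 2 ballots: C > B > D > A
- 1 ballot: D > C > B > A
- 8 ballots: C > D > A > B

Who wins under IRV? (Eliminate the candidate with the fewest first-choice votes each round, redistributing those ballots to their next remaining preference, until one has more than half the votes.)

C

Round 1: A 17, B 2, C 15, D 1. D eliminated.
Round 2: A 17, B 2, C 16. B eliminated.
Round 3: A 17, C 18. C has a majority (≥18).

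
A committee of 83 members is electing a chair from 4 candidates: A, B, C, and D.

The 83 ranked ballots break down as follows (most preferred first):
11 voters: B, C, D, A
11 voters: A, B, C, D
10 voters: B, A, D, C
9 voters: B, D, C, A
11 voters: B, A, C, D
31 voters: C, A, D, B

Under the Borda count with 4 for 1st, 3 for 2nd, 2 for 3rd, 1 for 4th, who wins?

C

A: 11×1 + 11×4 + 10×3 + 9×1 + 11×3 + 31×3 = 220
B: 11×4 + 11×3 + 10×4 + 9×4 + 11×4 + 31×1 = 228
C: 11×3 + 11×2 + 10×1 + 9×2 + 11×2 + 31×4 = 229
D: 11×2 + 11×1 + 10×2 + 9×3 + 11×1 + 31×2 = 153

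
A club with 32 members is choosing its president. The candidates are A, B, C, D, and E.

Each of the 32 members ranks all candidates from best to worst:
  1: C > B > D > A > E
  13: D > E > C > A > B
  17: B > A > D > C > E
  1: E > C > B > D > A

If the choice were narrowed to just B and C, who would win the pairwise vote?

B

B is ranked above C on 17 ballots; C above B on 15.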